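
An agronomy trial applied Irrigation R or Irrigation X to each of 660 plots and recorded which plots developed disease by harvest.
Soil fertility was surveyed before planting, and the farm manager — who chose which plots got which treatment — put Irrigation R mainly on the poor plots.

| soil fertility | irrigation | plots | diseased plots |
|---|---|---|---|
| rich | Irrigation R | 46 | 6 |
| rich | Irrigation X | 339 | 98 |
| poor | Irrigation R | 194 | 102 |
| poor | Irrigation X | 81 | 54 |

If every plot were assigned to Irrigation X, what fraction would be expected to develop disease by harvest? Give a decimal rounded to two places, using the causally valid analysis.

Soil fertility differs across irrigations for reasons unrelated to any effect of the irrigation itself, and it separately predicts the outcome — a classic confounder. We must compare within soil fertility levels.
Standardising Irrigation X to the population soil fertility mix: 0.583·98/339 + 0.417·54/81 = 0.446.

0.45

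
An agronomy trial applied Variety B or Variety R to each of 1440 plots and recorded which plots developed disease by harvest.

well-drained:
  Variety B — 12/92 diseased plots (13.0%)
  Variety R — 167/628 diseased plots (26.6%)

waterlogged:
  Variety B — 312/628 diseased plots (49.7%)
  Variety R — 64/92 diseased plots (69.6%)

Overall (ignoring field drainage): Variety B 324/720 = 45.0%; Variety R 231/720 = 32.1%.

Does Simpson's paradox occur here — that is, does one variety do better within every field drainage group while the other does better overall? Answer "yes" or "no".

yes

Within each field drainage level (well-drained 13.0% vs 26.6%; waterlogged 49.7% vs 69.6%), Variety B has the lower rate every time. Pooled: 45.0% vs 32.1% — Variety R has the lower rate overall. The two comparisons disagree.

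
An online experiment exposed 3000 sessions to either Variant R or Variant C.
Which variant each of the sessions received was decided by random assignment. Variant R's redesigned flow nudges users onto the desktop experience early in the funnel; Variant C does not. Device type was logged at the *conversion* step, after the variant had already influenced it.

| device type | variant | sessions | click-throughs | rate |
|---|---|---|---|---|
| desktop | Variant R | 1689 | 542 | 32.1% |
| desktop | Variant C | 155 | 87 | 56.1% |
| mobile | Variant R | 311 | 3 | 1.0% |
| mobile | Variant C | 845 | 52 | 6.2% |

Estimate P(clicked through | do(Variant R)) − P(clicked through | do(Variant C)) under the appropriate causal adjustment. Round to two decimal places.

+0.13

Within every device type level Variant C has the higher rate, yet pooled Variant R does — Simpson's reversal.
Device type is recorded after the variant and is itself shifted by it — it sits on the causal path from variant to outcome. Conditioning on a mediator would strip out part of the effect we want; the pooled comparison gives the total causal effect.
The causal difference is the pooled difference: 0.273 − 0.139 = +0.134.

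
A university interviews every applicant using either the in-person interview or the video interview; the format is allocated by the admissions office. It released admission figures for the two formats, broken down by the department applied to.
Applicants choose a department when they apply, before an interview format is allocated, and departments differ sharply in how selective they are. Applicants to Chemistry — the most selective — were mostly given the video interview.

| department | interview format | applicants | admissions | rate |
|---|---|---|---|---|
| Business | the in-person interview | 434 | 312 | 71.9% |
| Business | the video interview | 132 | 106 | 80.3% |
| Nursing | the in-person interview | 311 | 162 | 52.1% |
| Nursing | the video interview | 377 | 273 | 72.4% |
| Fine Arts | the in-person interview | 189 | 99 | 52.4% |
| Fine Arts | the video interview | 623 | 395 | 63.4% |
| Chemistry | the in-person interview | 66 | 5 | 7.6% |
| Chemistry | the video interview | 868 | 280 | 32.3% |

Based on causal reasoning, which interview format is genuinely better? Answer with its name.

the video interview

the video interview is higher inside every department stratum but the in-person interview is higher in aggregate. Whether to stratify depends on how department relates to the interview format.
The imbalance in department arose from how applicants were allocated, not from anything the interview format did; and department independently affects the outcome. The pooled gap is confounded — condition on department.
Within each level — Business: 71.9% vs 80.3%; Nursing: 52.1% vs 72.4%; Fine Arts: 52.4% vs 63.4%; Chemistry: 7.6% vs 32.3% — the video interview is higher every time.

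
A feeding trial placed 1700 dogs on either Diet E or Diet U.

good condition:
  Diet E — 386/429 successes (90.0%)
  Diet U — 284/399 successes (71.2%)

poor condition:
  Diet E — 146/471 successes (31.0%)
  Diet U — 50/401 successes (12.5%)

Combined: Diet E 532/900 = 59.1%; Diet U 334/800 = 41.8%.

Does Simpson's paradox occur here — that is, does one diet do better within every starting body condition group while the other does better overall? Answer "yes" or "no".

Within each starting body condition level (good condition 90.0% vs 71.2%; poor condition 31.0% vs 12.5%), Diet E has the higher rate every time. Pooled: 59.1% vs 41.8% — Diet E has the higher rate overall. They agree.

no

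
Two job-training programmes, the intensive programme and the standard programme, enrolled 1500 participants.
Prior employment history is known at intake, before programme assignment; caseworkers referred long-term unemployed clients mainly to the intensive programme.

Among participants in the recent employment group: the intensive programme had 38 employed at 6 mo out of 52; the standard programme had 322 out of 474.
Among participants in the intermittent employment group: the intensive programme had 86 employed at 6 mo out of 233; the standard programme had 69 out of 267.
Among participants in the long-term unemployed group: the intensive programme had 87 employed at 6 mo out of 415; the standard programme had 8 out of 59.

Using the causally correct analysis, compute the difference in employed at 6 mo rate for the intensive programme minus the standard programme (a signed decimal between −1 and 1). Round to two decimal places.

The stratified and pooled comparisons disagree (the intensive programme wins within each prior employment history; the standard programme wins overall), so the answer turns on the causal role of prior employment history.
The imbalance in prior employment history arose from how participants were allocated, not from anything the programme did; and prior employment history independently affects the outcome. The pooled gap is confounded — condition on prior employment history.
Adjusting over the population distribution of prior employment history: 0.351·(0.731−0.679) + 0.333·(0.369−0.258) + 0.316·(0.210−0.136) = +0.078.

+0.08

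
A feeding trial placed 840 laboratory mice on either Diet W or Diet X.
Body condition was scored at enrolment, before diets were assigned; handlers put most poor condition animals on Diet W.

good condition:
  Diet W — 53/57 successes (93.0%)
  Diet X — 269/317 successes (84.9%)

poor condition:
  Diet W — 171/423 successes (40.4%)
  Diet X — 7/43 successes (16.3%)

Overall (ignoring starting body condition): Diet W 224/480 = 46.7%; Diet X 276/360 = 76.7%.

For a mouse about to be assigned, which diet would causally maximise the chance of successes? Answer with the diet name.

Diet W

The stratified and pooled comparisons disagree (Diet W wins within each starting body condition; Diet X wins overall), so the answer turns on the causal role of starting body condition.
Starting body condition satisfies the back-door criterion: it is not a descendant of the diet, and it blocks the spurious path from diet to outcome. Adjusting for it (i.e., using the within-starting body condition rates) gives the causal effect.
Within each level — good condition: 93.0% vs 84.9%; poor condition: 40.4% vs 16.3% — Diet W is higher every time.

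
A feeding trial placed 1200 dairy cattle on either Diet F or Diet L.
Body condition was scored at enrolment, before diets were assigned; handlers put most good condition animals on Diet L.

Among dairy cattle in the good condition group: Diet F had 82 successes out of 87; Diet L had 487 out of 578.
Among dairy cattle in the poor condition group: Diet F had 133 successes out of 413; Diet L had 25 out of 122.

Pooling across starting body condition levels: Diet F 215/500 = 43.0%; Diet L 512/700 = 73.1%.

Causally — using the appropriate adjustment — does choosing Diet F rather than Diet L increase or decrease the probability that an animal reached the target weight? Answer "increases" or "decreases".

increases

The starting body condition-specific comparison favours Diet F throughout, but the pooled figures favour Diet L. The question is whether to condition on starting body condition.
Since starting body condition is a pre-existing factor (not a product of the diet) and it affects the outcome on its own, it is a confounder. The stratified rates, not the pooled rate, identify the causal effect.
Within each level — good condition: 94.3% vs 84.3%; poor condition: 32.2% vs 20.5% — Diet F is higher every time.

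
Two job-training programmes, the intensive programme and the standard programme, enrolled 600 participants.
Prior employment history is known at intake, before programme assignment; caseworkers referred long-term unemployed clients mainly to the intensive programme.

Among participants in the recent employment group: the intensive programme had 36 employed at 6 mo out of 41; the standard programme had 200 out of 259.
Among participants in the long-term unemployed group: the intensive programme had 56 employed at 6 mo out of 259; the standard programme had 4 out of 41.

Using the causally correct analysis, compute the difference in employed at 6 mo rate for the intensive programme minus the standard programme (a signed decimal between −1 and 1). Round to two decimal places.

Within every prior employment history level the intensive programme has the higher rate, yet pooled the standard programme does — Simpson's reversal.
Prior employment history satisfies the back-door criterion: it is not a descendant of the programme, and it blocks the spurious path from programme to outcome. Adjusting for it (i.e., using the within-prior employment history rates) gives the causal effect.
Adjusting over the population distribution of prior employment history: 0.500·(0.878−0.772) + 0.500·(0.216−0.098) = +0.112.

+0.11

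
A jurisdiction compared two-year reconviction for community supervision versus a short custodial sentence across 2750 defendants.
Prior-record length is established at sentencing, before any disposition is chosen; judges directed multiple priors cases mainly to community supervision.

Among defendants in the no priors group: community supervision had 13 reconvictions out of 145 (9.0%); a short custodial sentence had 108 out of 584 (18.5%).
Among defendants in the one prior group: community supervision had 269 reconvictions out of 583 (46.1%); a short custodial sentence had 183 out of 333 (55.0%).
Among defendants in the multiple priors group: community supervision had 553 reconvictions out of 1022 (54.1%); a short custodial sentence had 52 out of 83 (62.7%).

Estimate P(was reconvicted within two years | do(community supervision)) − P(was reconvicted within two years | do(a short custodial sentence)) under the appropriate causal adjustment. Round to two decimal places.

-0.09

Prior-record length is set before the disposition has any effect — it is not caused by the disposition — and it independently drives the outcome. That makes it a confounder, so the causal comparison is within prior-record length levels.
Adjusting over the population distribution of prior-record length: 0.265·(0.090−0.185) + 0.333·(0.461−0.550) + 0.402·(0.541−0.627) = -0.089.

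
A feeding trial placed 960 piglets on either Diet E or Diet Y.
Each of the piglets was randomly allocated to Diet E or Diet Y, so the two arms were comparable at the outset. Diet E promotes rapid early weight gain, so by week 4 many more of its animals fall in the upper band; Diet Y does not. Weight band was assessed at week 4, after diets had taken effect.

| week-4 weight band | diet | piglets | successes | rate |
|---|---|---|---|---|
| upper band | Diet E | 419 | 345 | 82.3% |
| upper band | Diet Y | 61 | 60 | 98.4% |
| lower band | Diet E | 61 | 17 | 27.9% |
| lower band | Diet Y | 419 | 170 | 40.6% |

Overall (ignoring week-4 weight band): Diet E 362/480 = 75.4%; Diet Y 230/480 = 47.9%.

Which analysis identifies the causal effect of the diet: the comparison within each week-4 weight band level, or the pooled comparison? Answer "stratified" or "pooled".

Week-4 weight band is recorded after the diet and is itself shifted by it — it sits on the causal path from diet to outcome. Conditioning on a mediator would strip out part of the effect we want; the pooled comparison gives the total causal effect.
Pooled: Diet E 75.4% vs Diet Y 47.9%; Diet E is higher overall.

pooled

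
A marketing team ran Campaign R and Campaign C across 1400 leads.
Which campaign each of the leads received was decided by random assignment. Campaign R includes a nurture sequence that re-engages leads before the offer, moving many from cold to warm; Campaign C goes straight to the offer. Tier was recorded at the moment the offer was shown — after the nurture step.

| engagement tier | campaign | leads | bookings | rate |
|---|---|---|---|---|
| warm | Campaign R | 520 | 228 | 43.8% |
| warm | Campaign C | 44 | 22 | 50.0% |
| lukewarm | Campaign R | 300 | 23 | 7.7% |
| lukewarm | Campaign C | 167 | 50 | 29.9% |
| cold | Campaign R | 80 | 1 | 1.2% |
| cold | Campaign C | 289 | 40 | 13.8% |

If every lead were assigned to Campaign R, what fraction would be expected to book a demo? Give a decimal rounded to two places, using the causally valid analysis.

The stratified and pooled comparisons disagree (Campaign C wins within each engagement tier; Campaign R wins overall), so the answer turns on the causal role of engagement tier.
Engagement tier is downstream of the campaign. One should not condition on a consequence of treatment, so the overall rates are the right comparison.
So P(outcome | do(Campaign R)) is just the pooled rate for Campaign R: 252/900 = 0.280.

0.28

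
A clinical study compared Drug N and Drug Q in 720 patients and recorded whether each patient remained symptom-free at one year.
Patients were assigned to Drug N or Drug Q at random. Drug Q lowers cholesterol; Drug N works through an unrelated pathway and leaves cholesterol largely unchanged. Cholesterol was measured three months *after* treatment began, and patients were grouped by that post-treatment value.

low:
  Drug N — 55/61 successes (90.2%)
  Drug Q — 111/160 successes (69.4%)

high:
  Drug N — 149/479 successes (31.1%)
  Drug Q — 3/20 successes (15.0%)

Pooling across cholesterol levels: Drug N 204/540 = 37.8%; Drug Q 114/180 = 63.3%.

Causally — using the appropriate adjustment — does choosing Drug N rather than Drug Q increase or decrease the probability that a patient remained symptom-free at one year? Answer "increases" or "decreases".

Cholesterol is recorded after the drug and is itself shifted by it — it sits on the causal path from drug to outcome. Conditioning on a mediator would strip out part of the effect we want; the pooled comparison gives the total causal effect.
Pooled: Drug N 37.8% vs Drug Q 63.3%; Drug Q is higher overall.

decreases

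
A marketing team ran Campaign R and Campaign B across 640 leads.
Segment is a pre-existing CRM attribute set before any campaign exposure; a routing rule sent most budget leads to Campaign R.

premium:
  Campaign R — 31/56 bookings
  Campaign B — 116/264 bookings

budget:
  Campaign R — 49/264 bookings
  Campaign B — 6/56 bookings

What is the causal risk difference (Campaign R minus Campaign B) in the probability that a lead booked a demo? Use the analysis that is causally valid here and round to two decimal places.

+0.10

Since customer segment is a pre-existing factor (not a product of the campaign) and it affects the outcome on its own, it is a confounder. The stratified rates, not the pooled rate, identify the causal effect.
Adjusting over the population distribution of customer segment: 0.500·(0.554−0.439) + 0.500·(0.186−0.107) = +0.096.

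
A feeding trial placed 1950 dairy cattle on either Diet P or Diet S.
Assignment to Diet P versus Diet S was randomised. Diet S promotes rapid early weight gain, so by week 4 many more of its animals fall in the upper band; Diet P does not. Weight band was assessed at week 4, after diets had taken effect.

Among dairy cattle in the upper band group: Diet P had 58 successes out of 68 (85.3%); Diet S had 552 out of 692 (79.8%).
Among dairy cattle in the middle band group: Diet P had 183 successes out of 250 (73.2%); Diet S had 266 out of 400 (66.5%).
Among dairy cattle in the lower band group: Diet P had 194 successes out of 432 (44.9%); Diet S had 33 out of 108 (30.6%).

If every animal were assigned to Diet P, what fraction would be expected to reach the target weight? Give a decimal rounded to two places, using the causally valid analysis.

0.58

The week-4 weight band-specific comparison favours Diet P throughout, but the pooled figures favour Diet S. The question is whether to condition on week-4 weight band.
Week-4 weight band here is a post-treatment variable shaped by the diet; conditioning on it would introduce bias rather than remove it. The overall comparison is the causal one.
So P(outcome | do(Diet P)) is just the pooled rate for Diet P: 435/750 = 0.580.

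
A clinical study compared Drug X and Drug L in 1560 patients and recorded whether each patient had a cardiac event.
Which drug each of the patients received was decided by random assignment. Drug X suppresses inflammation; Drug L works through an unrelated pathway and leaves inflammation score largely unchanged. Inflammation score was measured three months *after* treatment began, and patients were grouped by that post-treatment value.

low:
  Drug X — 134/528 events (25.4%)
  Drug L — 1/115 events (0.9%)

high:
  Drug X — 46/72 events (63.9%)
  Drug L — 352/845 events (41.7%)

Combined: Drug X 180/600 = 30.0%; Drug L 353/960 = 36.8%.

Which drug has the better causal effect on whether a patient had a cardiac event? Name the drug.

Drug X

Drug L is lower inside every inflammation score stratum but Drug X is lower in aggregate. Whether to stratify depends on how inflammation score relates to the drug.
Because the drug influences inflammation score, inflammation score is a post-treatment mediator, not a confounder. Stratifying on it would bias the estimate; the causal effect is the crude pooled difference.
Pooled: Drug X 30.0% vs Drug L 36.8%; Drug X is lower overall.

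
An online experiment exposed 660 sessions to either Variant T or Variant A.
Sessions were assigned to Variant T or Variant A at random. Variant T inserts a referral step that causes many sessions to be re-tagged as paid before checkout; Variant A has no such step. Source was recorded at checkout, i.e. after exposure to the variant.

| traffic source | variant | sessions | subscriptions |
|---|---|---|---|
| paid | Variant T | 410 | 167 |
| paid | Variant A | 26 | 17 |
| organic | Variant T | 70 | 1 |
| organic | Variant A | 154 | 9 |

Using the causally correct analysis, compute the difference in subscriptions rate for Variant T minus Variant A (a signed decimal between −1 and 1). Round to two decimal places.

Variant A is higher inside every traffic source stratum but Variant T is higher in aggregate. Whether to stratify depends on how traffic source relates to the variant.
Traffic source here is a post-treatment variable shaped by the variant; conditioning on it would introduce bias rather than remove it. The overall comparison is the causal one.
The causal difference is the pooled difference: 0.350 − 0.144 = +0.206.

+0.21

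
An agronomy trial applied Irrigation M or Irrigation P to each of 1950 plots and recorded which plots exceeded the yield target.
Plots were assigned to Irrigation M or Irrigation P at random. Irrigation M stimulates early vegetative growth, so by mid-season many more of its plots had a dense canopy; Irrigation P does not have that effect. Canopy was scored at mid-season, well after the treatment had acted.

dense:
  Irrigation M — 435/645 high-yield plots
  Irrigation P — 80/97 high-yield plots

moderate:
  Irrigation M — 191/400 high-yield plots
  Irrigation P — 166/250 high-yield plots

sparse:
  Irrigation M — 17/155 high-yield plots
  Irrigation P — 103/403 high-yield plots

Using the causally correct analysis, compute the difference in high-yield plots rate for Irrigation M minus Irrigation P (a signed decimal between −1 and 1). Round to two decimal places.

Within every mid-season canopy level Irrigation P has the higher rate, yet pooled Irrigation M does — Simpson's reversal.
Mid-season canopy here is a post-treatment variable shaped by the irrigation; conditioning on it would introduce bias rather than remove it. The overall comparison is the causal one.
The causal difference is the pooled difference: 0.536 − 0.465 = +0.070.

+0.07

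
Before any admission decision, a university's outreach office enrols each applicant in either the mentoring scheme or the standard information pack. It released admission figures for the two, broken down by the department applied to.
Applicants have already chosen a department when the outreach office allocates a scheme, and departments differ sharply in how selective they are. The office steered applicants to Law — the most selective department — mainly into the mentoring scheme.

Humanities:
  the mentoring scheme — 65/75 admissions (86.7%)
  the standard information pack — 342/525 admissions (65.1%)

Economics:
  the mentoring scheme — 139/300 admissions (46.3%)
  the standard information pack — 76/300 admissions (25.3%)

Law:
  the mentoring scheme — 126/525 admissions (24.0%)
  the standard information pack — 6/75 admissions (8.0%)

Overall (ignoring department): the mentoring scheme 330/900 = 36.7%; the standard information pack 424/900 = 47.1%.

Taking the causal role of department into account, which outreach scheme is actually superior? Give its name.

Department is set before the outreach scheme has any effect — it is not caused by the outreach scheme — and it independently drives the outcome. That makes it a confounder, so the causal comparison is within department levels.
Within each level — Humanities: 86.7% vs 65.1%; Economics: 46.3% vs 25.3%; Law: 24.0% vs 8.0% — the mentoring scheme is higher every time.

the mentoring scheme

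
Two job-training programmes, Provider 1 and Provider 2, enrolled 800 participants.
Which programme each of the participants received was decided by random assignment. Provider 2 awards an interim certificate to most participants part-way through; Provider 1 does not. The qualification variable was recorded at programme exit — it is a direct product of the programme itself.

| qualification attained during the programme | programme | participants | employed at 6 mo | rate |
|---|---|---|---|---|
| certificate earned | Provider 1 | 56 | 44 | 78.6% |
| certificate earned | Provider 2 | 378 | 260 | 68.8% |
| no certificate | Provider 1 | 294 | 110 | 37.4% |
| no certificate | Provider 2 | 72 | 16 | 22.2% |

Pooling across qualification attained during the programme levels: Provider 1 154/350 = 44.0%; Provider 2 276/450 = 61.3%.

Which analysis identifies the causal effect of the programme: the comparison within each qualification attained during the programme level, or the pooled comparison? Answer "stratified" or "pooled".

pooled

Stratifying would compare programmes among participants the programmes themselves sorted into qualification attained during the programme groups — a form of selection on an intermediate. The unconditioned pooled rates give the total causal effect.
Pooled: Provider 1 44.0% vs Provider 2 61.3%; Provider 2 is higher overall.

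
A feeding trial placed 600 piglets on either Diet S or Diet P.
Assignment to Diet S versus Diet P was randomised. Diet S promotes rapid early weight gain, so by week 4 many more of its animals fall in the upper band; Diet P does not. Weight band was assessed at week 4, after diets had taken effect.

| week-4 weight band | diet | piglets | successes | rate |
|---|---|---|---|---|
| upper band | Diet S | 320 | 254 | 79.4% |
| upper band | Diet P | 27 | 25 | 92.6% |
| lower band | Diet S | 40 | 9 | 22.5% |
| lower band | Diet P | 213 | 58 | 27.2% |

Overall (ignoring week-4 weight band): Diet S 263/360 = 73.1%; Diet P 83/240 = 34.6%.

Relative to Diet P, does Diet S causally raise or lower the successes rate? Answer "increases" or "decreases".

increases

Stratifying would compare diets among piglets the diets themselves sorted into week-4 weight band groups — a form of selection on an intermediate. The unconditioned pooled rates give the total causal effect.
Pooled: Diet S 73.1% vs Diet P 34.6%; Diet S is higher overall.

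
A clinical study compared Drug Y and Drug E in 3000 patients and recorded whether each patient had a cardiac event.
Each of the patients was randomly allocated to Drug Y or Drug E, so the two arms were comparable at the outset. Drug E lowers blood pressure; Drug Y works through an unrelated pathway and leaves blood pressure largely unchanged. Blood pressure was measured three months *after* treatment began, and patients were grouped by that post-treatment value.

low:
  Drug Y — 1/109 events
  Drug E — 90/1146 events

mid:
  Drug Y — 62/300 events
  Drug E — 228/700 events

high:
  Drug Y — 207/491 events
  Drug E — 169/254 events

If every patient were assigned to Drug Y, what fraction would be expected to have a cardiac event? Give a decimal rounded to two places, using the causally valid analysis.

0.30

The stratified and pooled comparisons disagree (Drug Y wins within each blood pressure; Drug E wins overall), so the answer turns on the causal role of blood pressure.
Blood pressure is downstream of the drug. One should not condition on a consequence of treatment, so the overall rates are the right comparison.
So P(outcome | do(Drug Y)) is just the pooled rate for Drug Y: 270/900 = 0.300.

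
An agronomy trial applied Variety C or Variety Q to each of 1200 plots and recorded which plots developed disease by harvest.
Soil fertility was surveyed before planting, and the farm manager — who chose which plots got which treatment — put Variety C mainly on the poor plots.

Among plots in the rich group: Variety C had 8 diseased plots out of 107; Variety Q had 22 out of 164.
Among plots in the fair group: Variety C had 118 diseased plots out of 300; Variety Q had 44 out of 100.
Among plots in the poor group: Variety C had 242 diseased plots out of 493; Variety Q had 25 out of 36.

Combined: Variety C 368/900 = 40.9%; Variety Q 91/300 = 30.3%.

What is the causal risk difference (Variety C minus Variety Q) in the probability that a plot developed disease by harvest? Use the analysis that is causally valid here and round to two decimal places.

-0.12

The soil fertility-specific comparison favours Variety C throughout, but the pooled figures favour Variety Q. The question is whether to condition on soil fertility.
Nothing the variety does changes soil fertility; the imbalance is an allocation artefact. With soil fertility also predicting the outcome, the pooled figure is confounded, and the within-stratum comparison is the causal one.
Adjusting over the population distribution of soil fertility: 0.226·(0.075−0.134) + 0.333·(0.393−0.440) + 0.441·(0.491−0.694) = -0.119.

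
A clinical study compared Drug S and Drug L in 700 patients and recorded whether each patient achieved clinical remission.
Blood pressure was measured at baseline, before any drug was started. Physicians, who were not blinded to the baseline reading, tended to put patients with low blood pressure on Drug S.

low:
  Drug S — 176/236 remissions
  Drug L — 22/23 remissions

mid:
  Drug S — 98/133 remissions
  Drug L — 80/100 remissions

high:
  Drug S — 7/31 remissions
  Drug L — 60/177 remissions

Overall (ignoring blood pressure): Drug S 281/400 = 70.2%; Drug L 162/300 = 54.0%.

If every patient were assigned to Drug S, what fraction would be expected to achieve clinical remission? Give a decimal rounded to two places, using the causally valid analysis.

0.59

Within every blood pressure level Drug L has the higher rate, yet pooled Drug S does — Simpson's reversal.
Blood pressure differs across drugs for reasons unrelated to any effect of the drug itself, and it separately predicts the outcome — a classic confounder. We must compare within blood pressure levels.
Standardising Drug S to the population blood pressure mix: 0.370·176/236 + 0.333·98/133 + 0.297·7/31 = 0.588.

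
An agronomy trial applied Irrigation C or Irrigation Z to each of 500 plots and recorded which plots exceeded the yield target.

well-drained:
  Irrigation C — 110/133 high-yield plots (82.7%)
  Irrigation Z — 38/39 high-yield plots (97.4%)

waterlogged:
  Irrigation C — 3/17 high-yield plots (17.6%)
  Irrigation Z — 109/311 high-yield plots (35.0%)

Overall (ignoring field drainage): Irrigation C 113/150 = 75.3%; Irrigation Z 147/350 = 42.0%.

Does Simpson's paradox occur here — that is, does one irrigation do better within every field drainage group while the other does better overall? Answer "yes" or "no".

Within each field drainage level (well-drained 82.7% vs 97.4%; waterlogged 17.6% vs 35.0%), Irrigation Z has the higher rate every time. Pooled: 75.3% vs 42.0% — Irrigation C has the higher rate overall. The two comparisons disagree.

yes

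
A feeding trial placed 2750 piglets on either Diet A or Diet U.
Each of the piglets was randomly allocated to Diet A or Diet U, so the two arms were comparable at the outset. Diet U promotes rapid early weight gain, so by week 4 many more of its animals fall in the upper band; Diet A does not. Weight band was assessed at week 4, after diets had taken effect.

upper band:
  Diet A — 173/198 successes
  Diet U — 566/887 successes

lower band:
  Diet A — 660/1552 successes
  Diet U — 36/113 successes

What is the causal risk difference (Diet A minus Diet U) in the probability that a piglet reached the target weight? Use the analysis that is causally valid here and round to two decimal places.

Week-4 weight band is recorded after the diet and is itself shifted by it — it sits on the causal path from diet to outcome. Conditioning on a mediator would strip out part of the effect we want; the pooled comparison gives the total causal effect.
The causal difference is the pooled difference: 0.476 − 0.602 = -0.126.

-0.13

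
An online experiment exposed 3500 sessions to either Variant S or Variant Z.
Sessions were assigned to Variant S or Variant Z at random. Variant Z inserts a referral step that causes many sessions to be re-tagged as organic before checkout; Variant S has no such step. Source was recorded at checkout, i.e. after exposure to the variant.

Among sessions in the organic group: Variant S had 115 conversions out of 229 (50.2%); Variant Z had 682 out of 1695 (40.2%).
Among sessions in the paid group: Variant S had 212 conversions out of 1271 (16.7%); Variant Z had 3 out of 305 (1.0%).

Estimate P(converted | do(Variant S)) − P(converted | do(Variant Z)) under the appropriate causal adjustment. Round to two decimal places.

-0.12

Stratifying would compare variants among sessions the variants themselves sorted into traffic source groups — a form of selection on an intermediate. The unconditioned pooled rates give the total causal effect.
The causal difference is the pooled difference: 0.218 − 0.343 = -0.124.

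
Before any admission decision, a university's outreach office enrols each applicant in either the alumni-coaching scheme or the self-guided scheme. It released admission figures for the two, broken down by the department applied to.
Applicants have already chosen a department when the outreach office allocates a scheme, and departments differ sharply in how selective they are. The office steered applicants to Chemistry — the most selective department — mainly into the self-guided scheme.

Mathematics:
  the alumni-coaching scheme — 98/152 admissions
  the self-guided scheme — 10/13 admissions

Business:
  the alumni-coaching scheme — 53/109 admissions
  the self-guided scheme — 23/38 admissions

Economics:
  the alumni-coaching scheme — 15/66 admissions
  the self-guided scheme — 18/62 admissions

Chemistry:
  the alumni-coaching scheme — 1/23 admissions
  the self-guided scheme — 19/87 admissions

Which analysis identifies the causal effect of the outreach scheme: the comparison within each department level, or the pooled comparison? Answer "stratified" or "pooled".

Within every department level the self-guided scheme has the higher rate, yet pooled the alumni-coaching scheme does — Simpson's reversal.
The imbalance in department arose from how applicants were allocated, not from anything the outreach scheme did; and department independently affects the outcome. The pooled gap is confounded — condition on department.
Within each level — Mathematics: 64.5% vs 76.9%; Business: 48.6% vs 60.5%; Economics: 22.7% vs 29.0%; Chemistry: 4.3% vs 21.8% — the self-guided scheme is higher every time.

stratified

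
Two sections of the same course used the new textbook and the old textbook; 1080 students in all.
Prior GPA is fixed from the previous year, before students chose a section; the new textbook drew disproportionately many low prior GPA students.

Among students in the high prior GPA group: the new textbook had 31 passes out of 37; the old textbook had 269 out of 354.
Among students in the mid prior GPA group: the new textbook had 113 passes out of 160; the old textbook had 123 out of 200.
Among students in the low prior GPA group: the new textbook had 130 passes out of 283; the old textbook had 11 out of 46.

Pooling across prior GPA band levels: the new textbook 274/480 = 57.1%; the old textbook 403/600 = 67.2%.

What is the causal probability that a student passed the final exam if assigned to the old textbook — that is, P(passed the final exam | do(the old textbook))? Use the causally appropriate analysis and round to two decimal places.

0.55

the new textbook is higher inside every prior GPA band stratum but the old textbook is higher in aggregate. Whether to stratify depends on how prior GPA band relates to the teaching method.
Prior GPA band differs across teaching methods for reasons unrelated to any effect of the teaching method itself, and it separately predicts the outcome — a classic confounder. We must compare within prior GPA band levels.
Standardising the old textbook to the population prior GPA band mix: 0.362·269/354 + 0.333·123/200 + 0.305·11/46 = 0.553.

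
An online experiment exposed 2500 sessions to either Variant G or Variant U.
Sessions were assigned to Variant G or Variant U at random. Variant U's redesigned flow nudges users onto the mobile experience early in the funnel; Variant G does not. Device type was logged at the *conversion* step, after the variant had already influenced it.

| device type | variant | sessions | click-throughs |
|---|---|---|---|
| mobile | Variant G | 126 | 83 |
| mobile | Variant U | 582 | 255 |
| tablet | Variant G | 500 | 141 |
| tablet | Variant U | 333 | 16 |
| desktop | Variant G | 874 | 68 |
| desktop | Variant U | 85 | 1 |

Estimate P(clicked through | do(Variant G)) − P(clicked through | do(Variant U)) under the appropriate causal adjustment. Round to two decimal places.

-0.08

Within every device type level Variant G has the higher rate, yet pooled Variant U does — Simpson's reversal.
The distribution of device type is itself part of what the variant does — it is an intermediate outcome. Holding it fixed would remove that part of the effect; the total effect is the pooled difference.
The causal difference is the pooled difference: 0.195 − 0.272 = -0.077.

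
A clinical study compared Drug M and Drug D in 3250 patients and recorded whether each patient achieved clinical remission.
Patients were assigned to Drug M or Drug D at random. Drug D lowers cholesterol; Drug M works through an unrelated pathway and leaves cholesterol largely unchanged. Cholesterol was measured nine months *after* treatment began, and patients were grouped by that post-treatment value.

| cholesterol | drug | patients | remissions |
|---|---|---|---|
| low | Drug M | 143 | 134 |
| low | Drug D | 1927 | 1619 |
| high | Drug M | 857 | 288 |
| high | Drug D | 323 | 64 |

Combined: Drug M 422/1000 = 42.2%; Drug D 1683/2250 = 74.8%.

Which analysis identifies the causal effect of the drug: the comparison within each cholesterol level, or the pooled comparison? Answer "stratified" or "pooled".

The distribution of cholesterol is itself part of what the drug does — it is an intermediate outcome. Holding it fixed would remove that part of the effect; the total effect is the pooled difference.
Pooled: Drug M 42.2% vs Drug D 74.8%; Drug D is higher overall.

pooled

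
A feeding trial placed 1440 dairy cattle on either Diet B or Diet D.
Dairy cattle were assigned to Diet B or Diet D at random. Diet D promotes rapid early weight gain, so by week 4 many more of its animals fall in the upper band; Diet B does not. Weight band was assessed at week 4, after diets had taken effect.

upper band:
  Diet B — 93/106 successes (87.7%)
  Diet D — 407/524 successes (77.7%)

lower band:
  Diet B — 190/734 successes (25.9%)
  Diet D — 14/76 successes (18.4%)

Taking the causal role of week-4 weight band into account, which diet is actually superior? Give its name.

Stratifying would compare diets among dairy cattle the diets themselves sorted into week-4 weight band groups — a form of selection on an intermediate. The unconditioned pooled rates give the total causal effect.
Pooled: Diet B 33.7% vs Diet D 70.2%; Diet D is higher overall.

Diet D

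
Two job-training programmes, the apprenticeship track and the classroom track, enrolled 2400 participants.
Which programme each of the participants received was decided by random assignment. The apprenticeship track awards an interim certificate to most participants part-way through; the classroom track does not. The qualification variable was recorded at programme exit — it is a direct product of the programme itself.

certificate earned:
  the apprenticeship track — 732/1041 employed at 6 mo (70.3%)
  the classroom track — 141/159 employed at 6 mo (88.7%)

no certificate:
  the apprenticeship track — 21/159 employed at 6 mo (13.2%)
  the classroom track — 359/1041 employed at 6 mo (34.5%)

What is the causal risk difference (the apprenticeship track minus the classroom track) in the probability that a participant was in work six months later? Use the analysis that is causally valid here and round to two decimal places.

The qualification attained during the programme-specific comparison favours the classroom track throughout, but the pooled figures favour the apprenticeship track. The question is whether to condition on qualification attained during the programme.
Qualification attained during the programme is downstream of the programme. One should not condition on a consequence of treatment, so the overall rates are the right comparison.
The causal difference is the pooled difference: 0.627 − 0.417 = +0.211.

+0.21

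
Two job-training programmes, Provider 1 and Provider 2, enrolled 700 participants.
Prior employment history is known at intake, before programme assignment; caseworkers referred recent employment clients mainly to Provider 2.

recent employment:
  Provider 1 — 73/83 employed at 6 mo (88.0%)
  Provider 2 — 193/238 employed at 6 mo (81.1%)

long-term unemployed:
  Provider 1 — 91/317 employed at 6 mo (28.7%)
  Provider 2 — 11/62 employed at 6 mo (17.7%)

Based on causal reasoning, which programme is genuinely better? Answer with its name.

Provider 1

Here prior employment history is a common cause — it drives both which programme a case falls under and the outcome. The crude comparison mixes populations; the stratum-specific rates are the causally relevant ones.
Within each level — recent employment: 88.0% vs 81.1%; long-term unemployed: 28.7% vs 17.7% — Provider 1 is higher every time.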